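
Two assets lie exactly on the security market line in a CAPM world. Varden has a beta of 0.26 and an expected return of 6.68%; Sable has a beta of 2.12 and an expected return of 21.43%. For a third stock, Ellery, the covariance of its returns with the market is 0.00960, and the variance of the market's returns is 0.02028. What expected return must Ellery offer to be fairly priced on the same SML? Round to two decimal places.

MRP = (21.43% − 6.68%) / (2.12 − 0.26) = 7.9301%
R_f = 6.68% − 0.26 × 7.9301% = 4.6182%
β_Ellery = Cov / Var(R_m) = 0.00960 / 0.02028 = 0.4734
E(R_Ellery) = R_f + β × MRP = 4.6182% + 0.4734 × 7.9301% = 8.37%

8.37%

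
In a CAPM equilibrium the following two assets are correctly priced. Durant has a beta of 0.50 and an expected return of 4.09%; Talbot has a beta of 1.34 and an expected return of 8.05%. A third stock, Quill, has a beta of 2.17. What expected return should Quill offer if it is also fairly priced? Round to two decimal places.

11.96%

MRP (SML slope) = (8.05% − 4.09%) / (1.34 − 0.50) = 3.96% / 0.84 = 4.7143%
R_f (intercept) = 4.09% − 0.50 × 4.7143% = 1.7329%
E(R_Quill) = R_f + β × MRP = 1.7329% + 2.17 × 4.7143% = 11.96%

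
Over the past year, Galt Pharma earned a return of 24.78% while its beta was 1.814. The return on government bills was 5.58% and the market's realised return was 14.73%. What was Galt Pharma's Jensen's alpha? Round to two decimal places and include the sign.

Market excess return = 14.73% − 5.58% = 9.15%
CAPM benchmark = R_f + β(R_m − R_f) = 5.58% + 1.814 × 9.15% = 22.17810%
α = actual − benchmark = 24.78% − 22.17810% = +2.60%

+2.60%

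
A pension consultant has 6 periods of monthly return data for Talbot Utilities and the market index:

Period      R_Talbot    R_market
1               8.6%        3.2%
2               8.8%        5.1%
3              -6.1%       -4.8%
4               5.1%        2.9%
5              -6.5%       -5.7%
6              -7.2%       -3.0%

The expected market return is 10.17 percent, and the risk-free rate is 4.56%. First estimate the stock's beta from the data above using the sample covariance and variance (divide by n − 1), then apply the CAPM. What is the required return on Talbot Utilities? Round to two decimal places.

13.68%

Mean R_i = (8.6 + 8.8 − 6.1 + 5.1 − 6.5 − 7.2) / 6 = 0.4500%
Mean R_m = (3.2 + 5.1 − 4.8 + 2.9 − 5.7 − 3.0) / 6 = -0.3833%
Σ(R_i − R̄_i)(R_m − R̄_m) = 176.1550  ⇒  Cov = 176.1550 / 5 = 35.2310
Σ(R_m − R̄_m)² = 108.3083  ⇒  Var(R_m) = 108.3083 / 5 = 21.6617
β = Cov / Var(R_m) = 35.2310 / 21.6617 = 1.6264
MRP = 10.17% − 4.56% = 5.61%
E(R) = R_f + β × MRP = 4.56% + 1.6264 × 5.61% = 13.68%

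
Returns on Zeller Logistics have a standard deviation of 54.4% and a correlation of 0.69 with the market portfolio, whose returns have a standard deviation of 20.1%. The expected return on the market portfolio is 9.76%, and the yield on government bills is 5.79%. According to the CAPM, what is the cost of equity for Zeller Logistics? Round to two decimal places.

13.20%

β = ρ × σ_i / σ_m = 0.69 × 54.4% / 20.1% = 1.8675
MRP = 9.76% − 5.79% = 3.97%
E(R) = 5.79% + 1.8675 × 3.97% = 13.20%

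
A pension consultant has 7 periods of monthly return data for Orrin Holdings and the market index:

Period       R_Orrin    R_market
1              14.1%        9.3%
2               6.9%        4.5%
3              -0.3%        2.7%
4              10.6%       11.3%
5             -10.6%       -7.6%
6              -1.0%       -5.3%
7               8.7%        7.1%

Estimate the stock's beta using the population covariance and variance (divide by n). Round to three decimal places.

1.099

Mean R_i = (14.1 + 6.9 − 0.3 + 10.6 − 10.6 − 1.0 + 8.7) / 7 = 4.0571%
Mean R_m = (9.3 + 4.5 + 2.7 + 11.3 − 7.6 − 5.3 + 7.1) / 7 = 3.1429%
Σ(R_i − R̄_i)(R_m − R̄_m) = 339.5229  ⇒  Cov = 339.5229 / 7 = 48.5033
Σ(R_m − R̄_m)² = 308.8371  ⇒  Var(R_m) = 308.8371 / 7 = 44.1196
β = Cov / Var(R_m) = 48.5033 / 44.1196 = 1.0994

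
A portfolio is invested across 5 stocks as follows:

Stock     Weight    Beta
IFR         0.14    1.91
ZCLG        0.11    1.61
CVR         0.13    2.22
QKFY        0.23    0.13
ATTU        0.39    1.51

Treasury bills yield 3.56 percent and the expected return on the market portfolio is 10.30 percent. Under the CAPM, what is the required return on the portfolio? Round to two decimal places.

β_P = Σ w_i β_i = 0.14×1.91 + 0.11×1.61 + 0.13×2.22 + 0.23×0.13 + 0.39×1.51 = 1.3519
MRP = 10.30% − 3.56% = 6.74%
E(R_P) = R_f + β_P × MRP = 3.56% + 1.3519 × 6.74% = 12.67%

12.67%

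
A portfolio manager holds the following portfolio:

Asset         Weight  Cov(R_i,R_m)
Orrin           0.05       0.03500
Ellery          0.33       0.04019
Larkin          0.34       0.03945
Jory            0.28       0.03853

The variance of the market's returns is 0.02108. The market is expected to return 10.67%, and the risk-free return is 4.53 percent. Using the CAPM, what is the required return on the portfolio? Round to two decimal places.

15.95%

β_Orrin = 0.03500 / 0.02108 = 1.6603
β_Ellery = 0.04019 / 0.02108 = 1.9065
β_Larkin = 0.03945 / 0.02108 = 1.8714
β_Jory = 0.03853 / 0.02108 = 1.8278
β_P = Σ w_i β_i = 0.05×1.6603 + 0.33×1.9065 + 0.34×1.8714 + 0.28×1.8278 = 1.8602
MRP = 10.67% − 4.53% = 6.14%
E(R_P) = R_f + β_P × MRP = 4.53% + 1.8602 × 6.14% = 15.95%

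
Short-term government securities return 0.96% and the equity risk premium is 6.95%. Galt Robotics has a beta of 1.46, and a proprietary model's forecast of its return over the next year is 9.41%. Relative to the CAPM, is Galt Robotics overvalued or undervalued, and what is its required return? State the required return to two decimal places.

Overvalued; required return 11.11%

Required return = R_f + β·MRP = 0.96% + 1.46 × 6.95% = 11.11%
Forecast 9.41% < required 11.11% → the stock plots below the SML → overvalued.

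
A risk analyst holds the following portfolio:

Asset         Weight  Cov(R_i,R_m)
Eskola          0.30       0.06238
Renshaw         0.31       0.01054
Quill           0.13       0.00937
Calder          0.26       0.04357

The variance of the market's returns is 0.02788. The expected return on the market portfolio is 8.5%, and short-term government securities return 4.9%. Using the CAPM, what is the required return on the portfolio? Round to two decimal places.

9.36%

β_Eskola = 0.06238 / 0.02788 = 2.2374
β_Renshaw = 0.01054 / 0.02788 = 0.3780
β_Quill = 0.00937 / 0.02788 = 0.3361
β_Calder = 0.04357 / 0.02788 = 1.5628
β_P = Σ w_i β_i = 0.30×2.2374 + 0.31×0.3780 + 0.13×0.3361 + 0.26×1.5628 = 1.2384
MRP = 8.5% − 4.9% = 3.60%
E(R_P) = R_f + β_P × MRP = 4.9% + 1.2384 × 3.6% = 9.36%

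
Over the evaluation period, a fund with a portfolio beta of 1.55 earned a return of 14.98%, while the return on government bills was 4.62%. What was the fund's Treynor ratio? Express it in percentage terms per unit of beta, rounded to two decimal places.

6.68%

Treynor = (R_P − R_f) / β_P = (14.98% − 4.62%) / 1.5500 = 10.36% / 1.5500 = 6.68%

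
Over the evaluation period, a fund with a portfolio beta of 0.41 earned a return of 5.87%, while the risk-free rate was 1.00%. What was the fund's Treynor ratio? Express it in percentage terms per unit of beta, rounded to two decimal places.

11.88%

Treynor = (R_P − R_f) / β_P = (5.87% − 1.00%) / 0.4100 = 4.87% / 0.4100 = 11.88%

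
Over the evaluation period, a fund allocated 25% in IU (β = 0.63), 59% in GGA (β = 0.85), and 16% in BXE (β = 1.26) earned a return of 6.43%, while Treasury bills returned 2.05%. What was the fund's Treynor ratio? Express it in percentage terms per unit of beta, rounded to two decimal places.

5.09%

β_P = 0.25×0.63 + 0.59×0.85 + 0.16×1.26 = 0.8606
Treynor = (R_P − R_f) / β_P = (6.43% − 2.05%) / 0.8606 = 4.38% / 0.8606 = 5.09%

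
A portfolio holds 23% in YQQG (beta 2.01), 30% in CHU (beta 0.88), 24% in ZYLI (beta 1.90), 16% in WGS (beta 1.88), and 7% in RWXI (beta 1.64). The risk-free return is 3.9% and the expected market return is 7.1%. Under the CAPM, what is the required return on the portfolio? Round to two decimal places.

β_P = Σ w_i β_i = 0.23×2.01 + 0.30×0.88 + 0.24×1.90 + 0.16×1.88 + 0.07×1.64 = 1.5979
MRP = 7.1% − 3.9% = 3.20%
E(R_P) = R_f + β_P × MRP = 3.9% + 1.5979 × 3.2% = 9.01%

9.01%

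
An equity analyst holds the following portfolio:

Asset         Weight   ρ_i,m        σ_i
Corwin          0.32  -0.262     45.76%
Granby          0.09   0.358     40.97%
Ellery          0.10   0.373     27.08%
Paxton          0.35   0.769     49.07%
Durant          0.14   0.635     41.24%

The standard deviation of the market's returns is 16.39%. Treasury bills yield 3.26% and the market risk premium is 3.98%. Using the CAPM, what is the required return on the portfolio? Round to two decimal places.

6.99%

β_Corwin = -0.262 × 45.76% / 16.39% = -0.7315
β_Granby = 0.358 × 40.97% / 16.39% = 0.8949
β_Ellery = 0.373 × 27.08% / 16.39% = 0.6163
β_Paxton = 0.769 × 49.07% / 16.39% = 2.3023
β_Durant = 0.635 × 41.24% / 16.39% = 1.5978
β_P = Σ w_i β_i = 0.32×-0.7315 + 0.09×0.8949 + 0.10×0.6163 + 0.35×2.3023 + 0.14×1.5978 = 0.9376
E(R_P) = R_f + β_P × MRP = 3.26% + 0.9376 × 3.98% = 6.99%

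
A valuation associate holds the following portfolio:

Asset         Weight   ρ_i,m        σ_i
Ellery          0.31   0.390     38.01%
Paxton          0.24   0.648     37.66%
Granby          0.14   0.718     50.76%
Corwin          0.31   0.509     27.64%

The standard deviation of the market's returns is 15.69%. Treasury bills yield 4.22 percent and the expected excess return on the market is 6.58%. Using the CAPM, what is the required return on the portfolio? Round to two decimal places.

β_Ellery = 0.390 × 38.01% / 15.69% = 0.9448
β_Paxton = 0.648 × 37.66% / 15.69% = 1.5554
β_Granby = 0.718 × 50.76% / 15.69% = 2.3229
β_Corwin = 0.509 × 27.64% / 15.69% = 0.8967
β_P = Σ w_i β_i = 0.31×0.9448 + 0.24×1.5554 + 0.14×2.3229 + 0.31×0.8967 = 1.2694
E(R_P) = R_f + β_P × MRP = 4.22% + 1.2694 × 6.58% = 12.57%

12.57%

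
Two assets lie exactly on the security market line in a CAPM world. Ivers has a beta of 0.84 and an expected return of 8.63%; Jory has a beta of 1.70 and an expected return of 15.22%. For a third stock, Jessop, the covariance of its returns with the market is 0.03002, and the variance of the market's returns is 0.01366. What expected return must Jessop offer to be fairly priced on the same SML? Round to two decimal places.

MRP = (15.22% − 8.63%) / (1.70 − 0.84) = 7.6628%
R_f = 8.63% − 0.84 × 7.6628% = 2.1932%
β_Jessop = Cov / Var(R_m) = 0.03002 / 0.01366 = 2.1977
E(R_Jessop) = R_f + β × MRP = 2.1932% + 2.1977 × 7.6628% = 19.03%

19.03%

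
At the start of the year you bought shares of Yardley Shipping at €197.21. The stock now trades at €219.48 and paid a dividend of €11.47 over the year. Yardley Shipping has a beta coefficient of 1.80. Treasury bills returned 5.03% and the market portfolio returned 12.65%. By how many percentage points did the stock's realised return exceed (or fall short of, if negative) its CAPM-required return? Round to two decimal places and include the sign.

Realised HPR = (P1 + D1 − P0) / P0 = (219.48 + 11.47 − 197.21) / 197.21 = 33.74 / 197.21 = 17.1087%
MRP = 12.65% − 5.03% = 7.62%
CAPM required = R_f + β·MRP = 5.03% + 1.80 × 7.62% = 18.7460%
α = realised − required = 17.1087% − 18.7460% = -1.64%

-1.64%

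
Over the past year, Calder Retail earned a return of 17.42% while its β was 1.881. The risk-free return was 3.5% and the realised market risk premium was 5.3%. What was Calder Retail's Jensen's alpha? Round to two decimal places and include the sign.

CAPM benchmark = R_f + β(R_m − R_f) = 3.5% + 1.881 × 5.3% = 13.4693%
α = actual − benchmark = 17.42% − 13.4693% = +3.95%

+3.95%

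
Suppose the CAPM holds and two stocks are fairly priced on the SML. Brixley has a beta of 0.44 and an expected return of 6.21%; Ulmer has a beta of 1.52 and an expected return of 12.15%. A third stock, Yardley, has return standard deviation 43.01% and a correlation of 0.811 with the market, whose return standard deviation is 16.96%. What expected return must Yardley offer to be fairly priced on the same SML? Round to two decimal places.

15.10%

MRP = (12.15% − 6.21%) / (1.52 − 0.44) = 5.5000%
R_f = 6.21% − 0.44 × 5.5000% = 3.7900%
β_Yardley = ρ·σ_i/σ_m = 0.811 × 43.01 / 16.96 = 2.0567
E(R_Yardley) = R_f + β × MRP = 3.7900% + 2.0567 × 5.5000% = 15.10%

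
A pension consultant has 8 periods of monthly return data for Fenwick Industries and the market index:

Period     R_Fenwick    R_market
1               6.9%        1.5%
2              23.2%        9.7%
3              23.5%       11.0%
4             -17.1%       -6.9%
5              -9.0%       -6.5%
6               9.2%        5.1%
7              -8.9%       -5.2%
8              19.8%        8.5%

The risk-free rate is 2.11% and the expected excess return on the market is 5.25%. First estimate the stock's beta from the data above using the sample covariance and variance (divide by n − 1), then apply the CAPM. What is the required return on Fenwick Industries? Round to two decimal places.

13.12%

Mean R_i = (6.9 + 23.2 + 23.5 − 17.1 − 9.0 + 9.2 − 8.9 + 19.8) / 8 = 5.9500%
Mean R_m = (1.5 + 9.7 + 11.0 − 6.9 − 6.5 + 5.1 − 5.2 + 8.5) / 8 = 2.1500%
Σ(R_i − R̄_i)(R_m − R̄_m) = 829.5400  ⇒  Cov = 829.5400 / 7 = 118.5057
Σ(R_m − R̄_m)² = 395.5200  ⇒  Var(R_m) = 395.5200 / 7 = 56.5029
β = Cov / Var(R_m) = 118.5057 / 56.5029 = 2.0973
E(R) = R_f + β × MRP = 2.11% + 2.0973 × 5.25% = 13.12%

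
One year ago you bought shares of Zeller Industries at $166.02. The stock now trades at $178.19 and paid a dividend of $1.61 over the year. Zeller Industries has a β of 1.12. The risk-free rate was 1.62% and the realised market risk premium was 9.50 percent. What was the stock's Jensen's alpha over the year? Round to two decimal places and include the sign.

-3.96%

Realised HPR = (P1 + D1 − P0) / P0 = (178.19 + 1.61 − 166.02) / 166.02 = 13.78 / 166.02 = 8.3002%
CAPM required = R_f + β·MRP = 1.62% + 1.12 × 9.50% = 12.2600%
α = realised − required = 8.3002% − 12.2600% = -3.96%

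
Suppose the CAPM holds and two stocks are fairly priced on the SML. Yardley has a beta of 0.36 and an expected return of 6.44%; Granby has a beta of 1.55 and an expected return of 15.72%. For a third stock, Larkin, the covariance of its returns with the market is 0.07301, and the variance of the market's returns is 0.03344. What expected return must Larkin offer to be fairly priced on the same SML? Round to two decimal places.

20.66%

MRP = (15.72% − 6.44%) / (1.55 − 0.36) = 7.7983%
R_f = 6.44% − 0.36 × 7.7983% = 3.6326%
β_Larkin = Cov / Var(R_m) = 0.07301 / 0.03344 = 2.1833
E(R_Larkin) = R_f + β × MRP = 3.6326% + 2.1833 × 7.7983% = 20.66%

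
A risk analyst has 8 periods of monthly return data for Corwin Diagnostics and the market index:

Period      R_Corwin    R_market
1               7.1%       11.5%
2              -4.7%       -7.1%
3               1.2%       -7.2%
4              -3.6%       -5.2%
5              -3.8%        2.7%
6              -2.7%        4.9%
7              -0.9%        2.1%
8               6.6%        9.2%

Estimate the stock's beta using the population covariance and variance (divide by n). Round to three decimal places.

0.440

Mean R_i = (7.1 − 4.7 + 1.2 − 3.6 − 3.8 − 2.7 − 0.9 + 6.6) / 8 = -0.1000%
Mean R_m = (11.5 − 7.1 − 7.2 − 5.2 + 2.7 + 4.9 + 2.1 + 9.2) / 8 = 1.3625%
Σ(R_i − R̄_i)(R_m − R̄_m) = 161.5300  ⇒  Cov = 161.5300 / 8 = 20.1913
Σ(R_m − R̄_m)² = 367.0388  ⇒  Var(R_m) = 367.0388 / 8 = 45.8799
β = Cov / Var(R_m) = 20.1913 / 45.8799 = 0.4401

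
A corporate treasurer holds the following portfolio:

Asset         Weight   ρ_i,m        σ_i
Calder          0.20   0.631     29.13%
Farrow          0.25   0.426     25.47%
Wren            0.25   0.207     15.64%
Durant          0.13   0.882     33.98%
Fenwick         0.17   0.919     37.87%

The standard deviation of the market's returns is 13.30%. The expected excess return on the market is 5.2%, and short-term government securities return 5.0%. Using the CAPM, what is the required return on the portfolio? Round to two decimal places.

β_Calder = 0.631 × 29.13% / 13.30% = 1.3820
β_Farrow = 0.426 × 25.47% / 13.30% = 0.8158
β_Wren = 0.207 × 15.64% / 13.30% = 0.2434
β_Durant = 0.882 × 33.98% / 13.30% = 2.2534
β_Fenwick = 0.919 × 37.87% / 13.30% = 2.6167
β_P = Σ w_i β_i = 0.20×1.3820 + 0.25×0.8158 + 0.25×0.2434 + 0.13×2.2534 + 0.17×2.6167 = 1.2790
E(R_P) = R_f + β_P × MRP = 5.0% + 1.2790 × 5.2% = 11.65%

11.65%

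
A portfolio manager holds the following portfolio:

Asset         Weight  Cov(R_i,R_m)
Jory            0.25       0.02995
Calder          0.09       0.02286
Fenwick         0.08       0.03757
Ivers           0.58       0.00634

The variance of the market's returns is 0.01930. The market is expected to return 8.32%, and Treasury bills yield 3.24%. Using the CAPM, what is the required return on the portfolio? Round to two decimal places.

β_Jory = 0.02995 / 0.01930 = 1.5518
β_Calder = 0.02286 / 0.01930 = 1.1845
β_Fenwick = 0.03757 / 0.01930 = 1.9466
β_Ivers = 0.00634 / 0.01930 = 0.3285
β_P = Σ w_i β_i = 0.25×1.5518 + 0.09×1.1845 + 0.08×1.9466 + 0.58×0.3285 = 0.8408
MRP = 8.32% − 3.24% = 5.08%
E(R_P) = R_f + β_P × MRP = 3.24% + 0.8408 × 5.08% = 7.51%

7.51%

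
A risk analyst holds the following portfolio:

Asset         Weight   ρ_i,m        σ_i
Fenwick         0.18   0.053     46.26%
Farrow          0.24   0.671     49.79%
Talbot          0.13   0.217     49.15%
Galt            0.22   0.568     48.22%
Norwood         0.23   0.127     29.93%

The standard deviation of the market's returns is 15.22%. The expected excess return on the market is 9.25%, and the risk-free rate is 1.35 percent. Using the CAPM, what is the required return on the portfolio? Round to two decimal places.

β_Fenwick = 0.053 × 46.26% / 15.22% = 0.1611
β_Farrow = 0.671 × 49.79% / 15.22% = 2.1951
β_Talbot = 0.217 × 49.15% / 15.22% = 0.7008
β_Galt = 0.568 × 48.22% / 15.22% = 1.7995
β_Norwood = 0.127 × 29.93% / 15.22% = 0.2497
β_P = Σ w_i β_i = 0.18×0.1611 + 0.24×2.1951 + 0.13×0.7008 + 0.22×1.7995 + 0.23×0.2497 = 1.1002
E(R_P) = R_f + β_P × MRP = 1.35% + 1.1002 × 9.25% = 11.53%

11.53%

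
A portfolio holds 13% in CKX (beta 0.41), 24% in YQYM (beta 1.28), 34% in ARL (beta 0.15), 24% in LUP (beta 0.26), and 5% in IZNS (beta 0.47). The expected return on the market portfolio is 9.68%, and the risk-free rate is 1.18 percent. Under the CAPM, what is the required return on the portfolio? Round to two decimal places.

5.41%

β_P = Σ w_i β_i = 0.13×0.41 + 0.24×1.28 + 0.34×0.15 + 0.24×0.26 + 0.05×0.47 = 0.4974
MRP = 9.68% − 1.18% = 8.50%
E(R_P) = R_f + β_P × MRP = 1.18% + 0.4974 × 8.50% = 5.41%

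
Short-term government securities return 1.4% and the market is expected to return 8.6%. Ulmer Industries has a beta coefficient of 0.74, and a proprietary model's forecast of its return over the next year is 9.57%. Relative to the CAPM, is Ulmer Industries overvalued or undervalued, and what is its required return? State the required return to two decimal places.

Undervalued; required return 6.73%

MRP = 8.6% − 1.4% = 7.20%
Required return = R_f + β·MRP = 1.4% + 0.74 × 7.2% = 6.73%
Forecast 9.57% > required 6.73% → the stock plots above the SML → undervalued.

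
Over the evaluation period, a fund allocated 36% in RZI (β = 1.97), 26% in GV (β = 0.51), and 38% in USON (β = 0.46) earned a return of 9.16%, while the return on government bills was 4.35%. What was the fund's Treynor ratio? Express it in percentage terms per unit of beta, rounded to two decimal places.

4.73%

β_P = 0.36×1.97 + 0.26×0.51 + 0.38×0.46 = 1.0166
Treynor = (R_P − R_f) / β_P = (9.16% − 4.35%) / 1.0166 = 4.81% / 1.0166 = 4.73%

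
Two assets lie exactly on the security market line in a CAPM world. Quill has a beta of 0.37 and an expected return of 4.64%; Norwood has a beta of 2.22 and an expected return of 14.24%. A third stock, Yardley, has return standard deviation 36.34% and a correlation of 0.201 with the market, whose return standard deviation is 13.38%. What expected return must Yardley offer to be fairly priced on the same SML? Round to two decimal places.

5.55%

MRP = (14.24% − 4.64%) / (2.22 − 0.37) = 5.1892%
R_f = 4.64% − 0.37 × 5.1892% = 2.7200%
β_Yardley = ρ·σ_i/σ_m = 0.201 × 36.34 / 13.38 = 0.5459
E(R_Yardley) = R_f + β × MRP = 2.7200% + 0.5459 × 5.1892% = 5.55%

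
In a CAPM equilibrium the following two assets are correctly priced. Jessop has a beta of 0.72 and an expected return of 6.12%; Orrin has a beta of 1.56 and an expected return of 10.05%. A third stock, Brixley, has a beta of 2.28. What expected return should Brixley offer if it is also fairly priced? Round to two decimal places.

MRP (SML slope) = (10.05% − 6.12%) / (1.56 − 0.72) = 3.93% / 0.84 = 4.6786%
R_f (intercept) = 6.12% − 0.72 × 4.6786% = 2.7514%
E(R_Brixley) = R_f + β × MRP = 2.7514% + 2.28 × 4.6786% = 13.42%

13.42%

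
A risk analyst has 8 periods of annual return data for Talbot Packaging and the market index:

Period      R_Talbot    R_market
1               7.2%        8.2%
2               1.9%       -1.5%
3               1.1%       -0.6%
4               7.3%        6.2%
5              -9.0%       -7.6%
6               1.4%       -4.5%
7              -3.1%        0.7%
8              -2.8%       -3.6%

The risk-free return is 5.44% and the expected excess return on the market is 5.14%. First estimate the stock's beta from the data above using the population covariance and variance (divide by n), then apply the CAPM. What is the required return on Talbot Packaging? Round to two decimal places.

Mean R_i = (7.2 + 1.9 + 1.1 + 7.3 − 9.0 + 1.4 − 3.1 − 2.8) / 8 = 0.5000%
Mean R_m = (8.2 − 1.5 − 0.6 + 6.2 − 7.6 − 4.5 + 0.7 − 3.6) / 8 = -0.3375%
Σ(R_i − R̄_i)(R_m − R̄_m) = 172.1500  ⇒  Cov = 172.1500 / 8 = 21.5188
Σ(R_m − R̄_m)² = 198.8388  ⇒  Var(R_m) = 198.8388 / 8 = 24.8549
β = Cov / Var(R_m) = 21.5188 / 24.8549 = 0.8658
E(R) = R_f + β × MRP = 5.44% + 0.8658 × 5.14% = 9.89%

9.89%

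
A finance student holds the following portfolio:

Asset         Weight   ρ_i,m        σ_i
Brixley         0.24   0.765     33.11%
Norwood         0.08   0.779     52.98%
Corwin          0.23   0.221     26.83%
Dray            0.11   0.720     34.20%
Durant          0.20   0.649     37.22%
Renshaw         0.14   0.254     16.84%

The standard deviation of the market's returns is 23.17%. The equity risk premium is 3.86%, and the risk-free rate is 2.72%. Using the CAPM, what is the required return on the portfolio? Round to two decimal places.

β_Brixley = 0.765 × 33.11% / 23.17% = 1.0932
β_Norwood = 0.779 × 52.98% / 23.17% = 1.7812
β_Corwin = 0.221 × 26.83% / 23.17% = 0.2559
β_Dray = 0.720 × 34.20% / 23.17% = 1.0628
β_Durant = 0.649 × 37.22% / 23.17% = 1.0425
β_Renshaw = 0.254 × 16.84% / 23.17% = 0.1846
β_P = Σ w_i β_i = 0.24×1.0932 + 0.08×1.7812 + 0.23×0.2559 + 0.11×1.0628 + 0.20×1.0425 + 0.14×0.1846 = 0.8150
E(R_P) = R_f + β_P × MRP = 2.72% + 0.8150 × 3.86% = 5.87%

5.87%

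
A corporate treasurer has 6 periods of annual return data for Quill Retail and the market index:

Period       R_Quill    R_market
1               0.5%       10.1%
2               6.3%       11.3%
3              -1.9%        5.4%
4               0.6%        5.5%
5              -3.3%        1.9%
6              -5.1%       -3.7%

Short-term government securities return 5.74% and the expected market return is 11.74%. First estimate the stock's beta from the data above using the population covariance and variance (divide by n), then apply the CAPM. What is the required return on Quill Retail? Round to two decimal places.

Mean R_i = (0.5 + 6.3 − 1.9 + 0.6 − 3.3 − 5.1) / 6 = -0.4833%
Mean R_m = (10.1 + 11.3 + 5.4 + 5.5 + 1.9 − 3.7) / 6 = 5.0833%
Σ(R_i − R̄_i)(R_m − R̄_m) = 96.6217  ⇒  Cov = 96.6217 / 6 = 16.1036
Σ(R_m − R̄_m)² = 151.3683  ⇒  Var(R_m) = 151.3683 / 6 = 25.2281
β = Cov / Var(R_m) = 16.1036 / 25.2281 = 0.6383
MRP = 11.74% − 5.74% = 6.00%
E(R) = R_f + β × MRP = 5.74% + 0.6383 × 6.00% = 9.57%

9.57%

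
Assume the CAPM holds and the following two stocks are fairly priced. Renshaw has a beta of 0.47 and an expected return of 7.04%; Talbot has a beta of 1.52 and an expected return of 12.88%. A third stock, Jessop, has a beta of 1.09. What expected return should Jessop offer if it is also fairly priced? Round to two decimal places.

MRP (SML slope) = (12.88% − 7.04%) / (1.52 − 0.47) = 5.84% / 1.05 = 5.5619%
R_f (intercept) = 7.04% − 0.47 × 5.5619% = 4.4259%
E(R_Jessop) = R_f + β × MRP = 4.4259% + 1.09 × 5.5619% = 10.49%

10.49%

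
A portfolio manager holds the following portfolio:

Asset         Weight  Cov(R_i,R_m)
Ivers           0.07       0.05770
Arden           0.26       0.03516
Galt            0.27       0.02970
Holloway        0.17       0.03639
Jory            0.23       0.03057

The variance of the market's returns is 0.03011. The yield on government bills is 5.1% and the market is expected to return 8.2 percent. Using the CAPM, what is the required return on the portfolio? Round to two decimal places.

8.64%

β_Ivers = 0.05770 / 0.03011 = 1.9163
β_Arden = 0.03516 / 0.03011 = 1.1677
β_Galt = 0.02970 / 0.03011 = 0.9864
β_Holloway = 0.03639 / 0.03011 = 1.2086
β_Jory = 0.03057 / 0.03011 = 1.0153
β_P = Σ w_i β_i = 0.07×1.9163 + 0.26×1.1677 + 0.27×0.9864 + 0.17×1.2086 + 0.23×1.0153 = 1.1431
MRP = 8.2% − 5.1% = 3.10%
E(R_P) = R_f + β_P × MRP = 5.1% + 1.1431 × 3.1% = 8.64%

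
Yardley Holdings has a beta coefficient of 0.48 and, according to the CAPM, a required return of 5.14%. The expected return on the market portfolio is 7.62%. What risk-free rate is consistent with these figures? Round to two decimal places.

2.85%

E(R) = R_f + β(E(R_m) − R_f) = R_f(1 − β) + β·E(R_m)
5.14% = R_f × (1 − 0.48) + 0.48 × 7.62%
5.14% = R_f × 0.52 + 3.6576%
R_f = (5.14% − 3.6576%) / 0.52 = 2.85%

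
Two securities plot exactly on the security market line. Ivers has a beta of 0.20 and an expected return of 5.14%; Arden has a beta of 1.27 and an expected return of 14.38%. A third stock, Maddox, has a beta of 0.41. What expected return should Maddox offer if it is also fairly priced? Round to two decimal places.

6.95%

MRP (SML slope) = (14.38% − 5.14%) / (1.27 − 0.20) = 9.24% / 1.07 = 8.6355%
R_f (intercept) = 5.14% − 0.20 × 8.6355% = 3.4129%
E(R_Maddox) = R_f + β × MRP = 3.4129% + 0.41 × 8.6355% = 6.95%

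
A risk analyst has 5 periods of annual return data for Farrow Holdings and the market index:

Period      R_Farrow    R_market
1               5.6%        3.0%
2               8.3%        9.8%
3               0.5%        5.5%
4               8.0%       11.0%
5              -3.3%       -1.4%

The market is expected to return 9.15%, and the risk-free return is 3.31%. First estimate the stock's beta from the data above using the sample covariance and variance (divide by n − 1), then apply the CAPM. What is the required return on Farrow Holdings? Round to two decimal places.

8.26%

Mean R_i = (5.6 + 8.3 + 0.5 + 8.0 − 3.3) / 5 = 3.8200%
Mean R_m = (3.0 + 9.8 + 5.5 + 11.0 − 1.4) / 5 = 5.5800%
Σ(R_i − R̄_i)(R_m − R̄_m) = 86.9320  ⇒  Cov = 86.9320 / 4 = 21.7330
Σ(R_m − R̄_m)² = 102.5680  ⇒  Var(R_m) = 102.5680 / 4 = 25.6420
β = Cov / Var(R_m) = 21.7330 / 25.6420 = 0.8476
MRP = 9.15% − 3.31% = 5.84%
E(R) = R_f + β × MRP = 3.31% + 0.8476 × 5.84% = 8.26%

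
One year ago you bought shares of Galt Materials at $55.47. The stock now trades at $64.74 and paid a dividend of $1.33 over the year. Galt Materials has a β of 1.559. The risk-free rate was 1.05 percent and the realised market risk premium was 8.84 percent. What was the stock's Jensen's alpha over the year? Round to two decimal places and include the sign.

Realised HPR = (P1 + D1 − P0) / P0 = (64.74 + 1.33 − 55.47) / 55.47 = 10.60 / 55.47 = 19.1094%
CAPM required = R_f + β·MRP = 1.05% + 1.559 × 8.84% = 14.83156%
α = realised − required = 19.1094% − 14.83156% = +4.28%

+4.28%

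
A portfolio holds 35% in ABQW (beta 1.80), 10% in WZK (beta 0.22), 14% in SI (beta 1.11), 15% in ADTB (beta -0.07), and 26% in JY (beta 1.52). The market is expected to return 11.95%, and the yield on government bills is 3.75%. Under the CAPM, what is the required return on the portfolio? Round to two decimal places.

13.53%

β_P = Σ w_i β_i = 0.35×1.80 + 0.10×0.22 + 0.14×1.11 + 0.15×-0.07 + 0.26×1.52 = 1.1921
MRP = 11.95% − 3.75% = 8.20%
E(R_P) = R_f + β_P × MRP = 3.75% + 1.1921 × 8.20% = 13.53%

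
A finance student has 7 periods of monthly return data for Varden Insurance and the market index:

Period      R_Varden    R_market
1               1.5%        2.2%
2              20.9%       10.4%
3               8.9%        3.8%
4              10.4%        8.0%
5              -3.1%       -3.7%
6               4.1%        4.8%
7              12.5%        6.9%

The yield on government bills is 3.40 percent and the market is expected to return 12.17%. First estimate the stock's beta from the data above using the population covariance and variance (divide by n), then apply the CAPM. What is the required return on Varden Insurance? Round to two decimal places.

Mean R_i = (1.5 + 20.9 + 8.9 + 10.4 − 3.1 + 4.1 + 12.5) / 7 = 7.8857%
Mean R_m = (2.2 + 10.4 + 3.8 + 8.0 − 3.7 + 4.8 + 6.9) / 7 = 4.6286%
Σ(R_i − R̄_i)(R_m − R̄_m) = 199.5829  ⇒  Cov = 199.5829 / 7 = 28.5118
Σ(R_m − R̄_m)² = 125.8143  ⇒  Var(R_m) = 125.8143 / 7 = 17.9735
β = Cov / Var(R_m) = 28.5118 / 17.9735 = 1.5863
MRP = 12.17% − 3.40% = 8.77%
E(R) = R_f + β × MRP = 3.40% + 1.5863 × 8.77% = 17.31%

17.31%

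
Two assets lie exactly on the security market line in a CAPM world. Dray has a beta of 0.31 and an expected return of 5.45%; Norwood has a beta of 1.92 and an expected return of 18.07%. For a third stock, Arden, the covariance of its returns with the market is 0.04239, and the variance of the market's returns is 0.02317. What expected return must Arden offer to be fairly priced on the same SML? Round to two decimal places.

MRP = (18.07% − 5.45%) / (1.92 − 0.31) = 7.8385%
R_f = 5.45% − 0.31 × 7.8385% = 3.0201%
β_Arden = Cov / Var(R_m) = 0.04239 / 0.02317 = 1.8295
E(R_Arden) = R_f + β × MRP = 3.0201% + 1.8295 × 7.8385% = 17.36%

17.36%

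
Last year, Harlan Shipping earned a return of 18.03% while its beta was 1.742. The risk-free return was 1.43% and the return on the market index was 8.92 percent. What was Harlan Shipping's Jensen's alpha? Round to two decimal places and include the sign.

Market excess return = 8.92% − 1.43% = 7.49%
CAPM benchmark = R_f + β(R_m − R_f) = 1.43% + 1.742 × 7.49% = 14.47758%
α = actual − benchmark = 18.03% − 14.47758% = +3.55%

+3.55%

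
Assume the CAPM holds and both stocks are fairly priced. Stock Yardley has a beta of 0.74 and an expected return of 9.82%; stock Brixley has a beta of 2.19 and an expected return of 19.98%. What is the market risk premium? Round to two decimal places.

Both satisfy E(R) = R_f + β·MRP, so the slope of the SML is
MRP = (19.98% − 9.82%) / (2.19 − 0.74) = 10.16% / 1.45 = 7.0069%

7.01%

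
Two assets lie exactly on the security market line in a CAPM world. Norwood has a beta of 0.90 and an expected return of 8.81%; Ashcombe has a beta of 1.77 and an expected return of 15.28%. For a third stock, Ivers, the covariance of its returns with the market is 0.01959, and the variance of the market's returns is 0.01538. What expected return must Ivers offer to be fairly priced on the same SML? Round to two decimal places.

11.59%

MRP = (15.28% − 8.81%) / (1.77 − 0.90) = 7.4368%
R_f = 8.81% − 0.90 × 7.4368% = 2.1169%
β_Ivers = Cov / Var(R_m) = 0.01959 / 0.01538 = 1.2737
E(R_Ivers) = R_f + β × MRP = 2.1169% + 1.2737 × 7.4368% = 11.59%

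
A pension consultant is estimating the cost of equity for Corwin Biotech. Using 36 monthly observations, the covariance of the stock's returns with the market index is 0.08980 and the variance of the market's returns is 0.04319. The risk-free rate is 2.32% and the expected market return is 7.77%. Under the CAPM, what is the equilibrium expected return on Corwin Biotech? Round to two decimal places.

13.65%

β = Cov(R_i, R_m) / Var(R_m) = 0.08980 / 0.04319 = 2.0792
MRP = 7.77% − 2.32% = 5.45%
E(R) = R_f + β × MRP = 2.32% + 2.0792 × 5.45% = 13.65%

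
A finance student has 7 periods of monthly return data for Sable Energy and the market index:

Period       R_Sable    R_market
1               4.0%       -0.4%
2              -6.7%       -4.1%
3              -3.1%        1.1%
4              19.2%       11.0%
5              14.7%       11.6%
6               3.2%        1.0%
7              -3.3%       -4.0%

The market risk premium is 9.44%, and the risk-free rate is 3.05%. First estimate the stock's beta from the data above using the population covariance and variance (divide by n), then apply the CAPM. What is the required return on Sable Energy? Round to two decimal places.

Mean R_i = (4.0 − 6.7 − 3.1 + 19.2 + 14.7 + 3.2 − 3.3) / 7 = 4.0000%
Mean R_m = (-0.4 − 4.1 + 1.1 + 11.0 + 11.6 + 1.0 − 4.0) / 7 = 2.3143%
Σ(R_i − R̄_i)(R_m − R̄_m) = 355.7800  ⇒  Cov = 355.7800 / 7 = 50.8257
Σ(R_m − R̄_m)² = 253.2486  ⇒  Var(R_m) = 253.2486 / 7 = 36.1784
β = Cov / Var(R_m) = 50.8257 / 36.1784 = 1.4049
E(R) = R_f + β × MRP = 3.05% + 1.4049 × 9.44% = 16.31%

16.31%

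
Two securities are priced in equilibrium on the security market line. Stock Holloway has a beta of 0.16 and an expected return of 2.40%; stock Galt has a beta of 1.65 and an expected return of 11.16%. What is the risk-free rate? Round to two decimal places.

Both satisfy E(R) = R_f + β·MRP, so the slope of the SML is
MRP = (11.16% − 2.40%) / (1.65 − 0.16) = 8.76% / 1.49 = 5.8792%
R_f = E(R_Holloway) − β_Holloway·MRP = 2.40% − 0.16 × 5.8792% = 1.4593%

1.46%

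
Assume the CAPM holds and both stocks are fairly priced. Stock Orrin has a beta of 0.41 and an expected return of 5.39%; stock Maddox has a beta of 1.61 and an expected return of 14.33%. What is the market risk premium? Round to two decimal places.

7.45%

Both satisfy E(R) = R_f + β·MRP, so the slope of the SML is
MRP = (14.33% − 5.39%) / (1.61 − 0.41) = 8.94% / 1.20 = 7.4500%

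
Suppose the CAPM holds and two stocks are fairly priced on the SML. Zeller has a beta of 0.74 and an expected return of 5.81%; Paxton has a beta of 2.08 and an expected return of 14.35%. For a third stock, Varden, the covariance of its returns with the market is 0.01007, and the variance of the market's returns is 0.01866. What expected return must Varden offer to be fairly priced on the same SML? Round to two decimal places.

MRP = (14.35% − 5.81%) / (2.08 − 0.74) = 6.3731%
R_f = 5.81% − 0.74 × 6.3731% = 1.0939%
β_Varden = Cov / Var(R_m) = 0.01007 / 0.01866 = 0.5397
E(R_Varden) = R_f + β × MRP = 1.0939% + 0.5397 × 6.3731% = 4.53%

4.53%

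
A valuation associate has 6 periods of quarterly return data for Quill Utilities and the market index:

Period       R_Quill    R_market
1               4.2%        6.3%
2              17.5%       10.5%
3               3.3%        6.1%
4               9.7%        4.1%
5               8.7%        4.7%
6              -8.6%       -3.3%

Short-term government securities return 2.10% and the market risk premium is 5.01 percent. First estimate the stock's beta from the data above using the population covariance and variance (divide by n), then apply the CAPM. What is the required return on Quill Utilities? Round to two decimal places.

Mean R_i = (4.2 + 17.5 + 3.3 + 9.7 + 8.7 − 8.6) / 6 = 5.8000%
Mean R_m = (6.3 + 10.5 + 6.1 + 4.1 + 4.7 − 3.3) / 6 = 4.7333%
Σ(R_i − R̄_i)(R_m − R̄_m) = 174.6600  ⇒  Cov = 174.6600 / 6 = 29.1100
Σ(R_m − R̄_m)² = 102.5133  ⇒  Var(R_m) = 102.5133 / 6 = 17.0856
β = Cov / Var(R_m) = 29.1100 / 17.0856 = 1.7038
E(R) = R_f + β × MRP = 2.10% + 1.7038 × 5.01% = 10.64%

10.64%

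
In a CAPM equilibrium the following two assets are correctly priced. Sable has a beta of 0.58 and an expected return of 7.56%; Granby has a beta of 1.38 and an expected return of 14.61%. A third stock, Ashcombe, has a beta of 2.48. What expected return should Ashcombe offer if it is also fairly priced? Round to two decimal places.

MRP (SML slope) = (14.61% − 7.56%) / (1.38 − 0.58) = 7.05% / 0.80 = 8.8125%
R_f (intercept) = 7.56% − 0.58 × 8.8125% = 2.4488%
E(R_Ashcombe) = R_f + β × MRP = 2.4488% + 2.48 × 8.8125% = 24.30%

24.30%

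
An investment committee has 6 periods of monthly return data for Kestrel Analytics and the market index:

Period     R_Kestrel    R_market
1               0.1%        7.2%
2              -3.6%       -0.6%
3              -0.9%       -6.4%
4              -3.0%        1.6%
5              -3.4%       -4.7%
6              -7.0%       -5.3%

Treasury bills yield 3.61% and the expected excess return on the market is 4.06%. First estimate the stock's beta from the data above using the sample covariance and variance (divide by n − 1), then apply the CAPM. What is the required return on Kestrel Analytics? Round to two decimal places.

4.59%

Mean R_i = (0.1 − 3.6 − 0.9 − 3.0 − 3.4 − 7.0) / 6 = -2.9667%
Mean R_m = (7.2 − 0.6 − 6.4 + 1.6 − 4.7 − 5.3) / 6 = -1.3667%
Σ(R_i − R̄_i)(R_m − R̄_m) = 32.5933  ⇒  Cov = 32.5933 / 5 = 6.5187
Σ(R_m − R̄_m)² = 134.6933  ⇒  Var(R_m) = 134.6933 / 5 = 26.9387
β = Cov / Var(R_m) = 6.5187 / 26.9387 = 0.2420
E(R) = R_f + β × MRP = 3.61% + 0.2420 × 4.06% = 4.59%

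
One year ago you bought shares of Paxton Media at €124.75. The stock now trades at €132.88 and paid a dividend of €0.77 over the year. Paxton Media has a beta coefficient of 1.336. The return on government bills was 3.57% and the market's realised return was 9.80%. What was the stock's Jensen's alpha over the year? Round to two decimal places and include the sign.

-4.76%

Realised HPR = (P1 + D1 − P0) / P0 = (132.88 + 0.77 − 124.75) / 124.75 = 8.90 / 124.75 = 7.1343%
MRP = 9.80% − 3.57% = 6.23%
CAPM required = R_f + β·MRP = 3.57% + 1.336 × 6.23% = 11.89328%
α = realised − required = 7.1343% − 11.89328% = -4.76%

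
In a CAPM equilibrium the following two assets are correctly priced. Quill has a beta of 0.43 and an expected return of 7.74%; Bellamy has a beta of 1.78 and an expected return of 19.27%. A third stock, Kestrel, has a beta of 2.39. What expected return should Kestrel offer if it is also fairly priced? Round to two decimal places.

MRP (SML slope) = (19.27% − 7.74%) / (1.78 − 0.43) = 11.53% / 1.35 = 8.5407%
R_f (intercept) = 7.74% − 0.43 × 8.5407% = 4.0675%
E(R_Kestrel) = R_f + β × MRP = 4.0675% + 2.39 × 8.5407% = 24.48%

24.48%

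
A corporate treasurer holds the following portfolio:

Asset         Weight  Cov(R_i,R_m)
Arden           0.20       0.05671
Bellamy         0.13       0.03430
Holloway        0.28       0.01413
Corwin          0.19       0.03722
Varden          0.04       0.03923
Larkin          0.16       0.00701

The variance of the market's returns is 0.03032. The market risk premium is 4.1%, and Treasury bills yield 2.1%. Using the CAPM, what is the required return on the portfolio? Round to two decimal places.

6.09%

β_Arden = 0.05671 / 0.03032 = 1.8704
β_Bellamy = 0.03430 / 0.03032 = 1.1313
β_Holloway = 0.01413 / 0.03032 = 0.4660
β_Corwin = 0.03722 / 0.03032 = 1.2276
β_Varden = 0.03923 / 0.03032 = 1.2939
β_Larkin = 0.00701 / 0.03032 = 0.2312
β_P = Σ w_i β_i = 0.20×1.8704 + 0.13×1.1313 + 0.28×0.4660 + 0.19×1.2276 + 0.04×1.2939 + 0.16×0.2312 = 0.9736
E(R_P) = R_f + β_P × MRP = 2.1% + 0.9736 × 4.1% = 6.09%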